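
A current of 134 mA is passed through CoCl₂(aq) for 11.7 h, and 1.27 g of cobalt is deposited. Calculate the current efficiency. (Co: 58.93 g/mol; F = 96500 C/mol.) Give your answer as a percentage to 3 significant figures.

73.7%

Q = 0.134 × 42120 = 5644 C
n(e⁻) = 5644 / 96500 = 0.05849 mol
Co²⁺ + 2e⁻ → Co, so theoretical n(Co) = 0.02925 mol → 1.724 g
Efficiency = 1.27 / 1.724 = 0.7367 = 73.7%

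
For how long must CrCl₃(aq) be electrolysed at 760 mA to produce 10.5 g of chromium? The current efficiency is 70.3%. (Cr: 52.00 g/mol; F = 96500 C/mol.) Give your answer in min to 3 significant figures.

n(Cr) = 10.5 / 52.00 = 0.2019 mol
Cr³⁺ + 3e⁻ → Cr, so n(e⁻) = 3 × 0.2019 = 0.6057 mol
Q = 0.6057 × 96500 / 0.703 = 83140 C
t = Q / I = 83140 / 0.760 = 1.094×10^5 s = 1820 min

1820 min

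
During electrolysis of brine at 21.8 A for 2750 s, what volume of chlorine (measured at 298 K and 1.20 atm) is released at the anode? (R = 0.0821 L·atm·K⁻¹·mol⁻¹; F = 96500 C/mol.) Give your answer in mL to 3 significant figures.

6330 mL

Q = It = 21.8 × 2750 = 59950 C
n(e⁻) = Q/F = 59950/96500 = 0.6212 mol
2Cl⁻ → Cl₂ + 2e⁻, so n(Cl₂) = 0.6212 / 2 = 0.3106 mol
V = nRT/P = 0.3106 × 0.0821 × 298 / 1.20 = 6.333 L
= 6330 mL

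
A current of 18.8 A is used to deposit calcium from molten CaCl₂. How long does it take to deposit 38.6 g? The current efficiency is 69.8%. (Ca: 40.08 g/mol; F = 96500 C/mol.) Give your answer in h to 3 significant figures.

n(Ca) = 38.6 / 40.08 = 0.9631 mol
Ca²⁺ + 2e⁻ → Ca, so n(e⁻) = 2 × 0.9631 = 1.926 mol
Q = 1.926 × 96500 / 0.698 = 2.663×10^5 C
t = Q / I = 2.663×10^5 / 18.8 = 14160 s = 3.93 h

3.93 h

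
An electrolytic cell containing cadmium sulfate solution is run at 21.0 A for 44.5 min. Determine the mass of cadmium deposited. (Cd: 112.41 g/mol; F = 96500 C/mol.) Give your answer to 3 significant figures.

Q = It = 21.0 × 2670 = 56070 C
Moles of electrons = 56070 / 96500 = 0.5810 mol
Cd²⁺ + 2e⁻ → Cd, so n(Cd) = 0.5810 / 2 = 0.2905 mol
m = 0.2905 × 112.41 = 32.7 g

32.7 g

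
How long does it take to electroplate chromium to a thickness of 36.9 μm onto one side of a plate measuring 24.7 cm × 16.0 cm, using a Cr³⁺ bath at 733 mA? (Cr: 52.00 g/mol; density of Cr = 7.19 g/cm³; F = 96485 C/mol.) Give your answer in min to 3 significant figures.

1330 min

Plated area = 24.7 × 16.0 = 395.2 cm²
Volume = 395.2 × 36.9×10⁻⁴ cm = 1.458 cm³
m(Cr) = 1.458 × 7.19 = 10.48 g
n(Cr) = 10.48 / 52.00 = 0.2015 mol; n(e⁻) = 3 × 0.2015 = 0.6045 mol
Q = 0.6045 × 96485 = 58330 C
t = 58330 / 0.733 = 79580 s = 1330 min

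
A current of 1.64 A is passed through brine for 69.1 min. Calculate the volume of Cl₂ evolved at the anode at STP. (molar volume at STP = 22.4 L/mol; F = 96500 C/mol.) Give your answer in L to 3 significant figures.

0.789 L

Q = 1.64 A × 4146 s = 6799 C
Moles of electrons = 6799 / 96500 = 0.07046 mol
2Cl⁻ → Cl₂ + 2e⁻, so n(Cl₂) = 0.07046 / 2 = 0.03523 mol
V = 0.03523 × 22.4 = 0.7892 L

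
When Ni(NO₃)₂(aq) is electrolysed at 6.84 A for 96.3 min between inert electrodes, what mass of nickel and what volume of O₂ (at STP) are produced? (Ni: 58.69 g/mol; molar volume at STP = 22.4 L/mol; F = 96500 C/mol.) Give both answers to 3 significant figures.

12.0 g Ni; 2.29 L O₂

Q = 6.84 × 5778 = 39520 C; n(e⁻) = 39520 / 96500 = 0.4095 mol
Cathode: Ni²⁺ + 2e⁻ → Ni → n(Ni) = 0.4095/2 = 0.2048 mol → 12.0 g
Anode: 2H₂O → O₂ + 4H⁺ + 4e⁻ → n(O₂) = 0.4095/4 = 0.1024 mol → 2.29 L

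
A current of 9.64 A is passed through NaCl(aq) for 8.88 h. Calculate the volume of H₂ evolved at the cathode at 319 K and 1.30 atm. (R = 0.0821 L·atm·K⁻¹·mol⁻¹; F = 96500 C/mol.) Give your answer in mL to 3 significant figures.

32200 mL

Charge passed = 9.64 × 31968 = 3.082×10^5 C
n(e⁻) = Q/F = 3.082×10^5/96500 = 3.194 mol
2H⁺ + 2e⁻ → H₂, so n(H₂) = 3.194 / 2 = 1.597 mol
V = nRT/P = 1.597 × 0.0821 × 319 / 1.30 = 32.17 L
= 32200 mL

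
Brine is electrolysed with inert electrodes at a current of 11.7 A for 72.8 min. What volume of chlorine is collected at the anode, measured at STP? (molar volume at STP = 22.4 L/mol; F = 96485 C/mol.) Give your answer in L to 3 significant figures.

5.93 L

Q = 11.7 A × 4368 s = 51110 C
Moles of electrons = 51110 / 96485 = 0.5297 mol
2Cl⁻ → Cl₂ + 2e⁻, so n(Cl₂) = 0.5297 / 2 = 0.2649 mol
V = 0.2649 × 22.4 = 5.934 L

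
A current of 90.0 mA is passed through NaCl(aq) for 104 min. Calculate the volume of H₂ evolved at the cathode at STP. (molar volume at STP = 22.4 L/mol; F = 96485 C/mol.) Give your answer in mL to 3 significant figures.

65.2 mL

Q = It = 0.0900 × 6240 = 561.6 C
n(e⁻) = Q/F = 561.6/96485 = 0.005821 mol
2H⁺ + 2e⁻ → H₂, so n(H₂) = 0.005821 / 2 = 0.002911 mol
V = 0.002911 × 22.4 = 0.06521 L
= 65.2 mL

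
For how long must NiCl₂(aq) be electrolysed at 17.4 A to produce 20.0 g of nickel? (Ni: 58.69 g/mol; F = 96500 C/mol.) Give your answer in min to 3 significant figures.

n(Ni) = 20.0 / 58.69 = 0.3408 mol
Ni²⁺ + 2e⁻ → Ni, so n(e⁻) = 2 × 0.3408 = 0.6816 mol
Q = 0.6816 × 96500 = 65770 C
t = Q / I = 65770 / 17.4 = 3780 s = 63.0 min

63.0 min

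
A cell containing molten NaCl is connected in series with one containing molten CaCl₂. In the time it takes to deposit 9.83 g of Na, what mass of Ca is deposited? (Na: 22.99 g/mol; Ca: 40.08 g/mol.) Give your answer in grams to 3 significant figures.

8.57 g

n(Na) = 9.83 / 22.99 = 0.4276 mol
Na⁺ + e⁻ → Na, so n(e⁻) = 0.4276 mol
Same current for the same time ⇒ same n(e⁻) = 0.4276 mol in both cells.
Ca²⁺ + 2e⁻ → Ca, so n(Ca) = 0.4276 / 2 = 0.2138 mol
m(Ca) = 0.2138 × 40.08 = 8.57 g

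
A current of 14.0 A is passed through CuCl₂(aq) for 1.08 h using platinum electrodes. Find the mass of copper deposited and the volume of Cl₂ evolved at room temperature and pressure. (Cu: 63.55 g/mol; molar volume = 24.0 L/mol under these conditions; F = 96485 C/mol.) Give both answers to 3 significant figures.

17.9 g Cu; 6.77 L Cl₂

Q = 14.0 × 3888 = 54430 C; n(e⁻) = 54430 / 96485 = 0.5641 mol
Cathode: Cu²⁺ + 2e⁻ → Cu → n(Cu) = 0.5641/2 = 0.2821 mol → 17.9 g
Anode: 2Cl⁻ → Cl₂ + 2e⁻ → n(Cl₂) = 0.5641/2 = 0.2821 mol → 6.77 L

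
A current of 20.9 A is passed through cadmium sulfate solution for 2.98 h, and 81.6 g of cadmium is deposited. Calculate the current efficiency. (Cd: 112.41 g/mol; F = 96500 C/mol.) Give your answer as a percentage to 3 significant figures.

Q = 20.9 × 10728 = 2.242×10^5 C
n(e⁻) = 2.242×10^5 / 96500 = 2.323 mol
Cd²⁺ + 2e⁻ → Cd, so theoretical n(Cd) = 1.162 mol → 130.6 g
Efficiency = 81.6 / 130.6 = 0.6248 = 62.5%

62.5%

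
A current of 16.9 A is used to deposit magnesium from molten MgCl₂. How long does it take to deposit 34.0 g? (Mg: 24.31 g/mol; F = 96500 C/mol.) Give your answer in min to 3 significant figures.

n(Mg) = 34.0 / 24.31 = 1.399 mol
Mg²⁺ + 2e⁻ → Mg, so n(e⁻) = 2 × 1.399 = 2.798 mol
Q = 2.798 × 96500 = 2.700×10^5 C
t = Q / I = 2.700×10^5 / 16.9 = 15980 s = 266 min

266 min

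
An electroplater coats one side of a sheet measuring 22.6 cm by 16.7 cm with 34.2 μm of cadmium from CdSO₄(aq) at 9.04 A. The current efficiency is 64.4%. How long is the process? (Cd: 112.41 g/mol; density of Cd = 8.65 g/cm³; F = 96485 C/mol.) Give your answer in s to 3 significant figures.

Plated area = 22.6 × 16.7 = 377.4 cm²
Volume = 377.4 × 34.2×10⁻⁴ cm = 1.291 cm³
m(Cd) = 1.291 × 8.65 = 11.17 g
n(Cd) = 11.17 / 112.41 = 0.09937 mol; n(e⁻) = 2 × 0.09937 = 0.1987 mol
Q = 0.1987 × 96485 / 0.644 = 29770 C
t = 29770 / 9.04 = 3293 s

3290 s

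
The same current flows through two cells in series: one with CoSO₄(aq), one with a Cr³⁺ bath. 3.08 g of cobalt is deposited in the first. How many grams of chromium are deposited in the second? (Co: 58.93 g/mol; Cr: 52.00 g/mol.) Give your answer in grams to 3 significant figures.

n(Co) = 3.08 / 58.93 = 0.05227 mol
Co²⁺ + 2e⁻ → Co, so n(e⁻) = 2 × 0.05227 = 0.1045 mol
Same current for the same time ⇒ same n(e⁻) = 0.1045 mol in both cells.
Cr³⁺ + 3e⁻ → Cr, so n(Cr) = 0.1045 / 3 = 0.03483 mol
m(Cr) = 0.03483 × 52.00 = 1.81 g

1.81 g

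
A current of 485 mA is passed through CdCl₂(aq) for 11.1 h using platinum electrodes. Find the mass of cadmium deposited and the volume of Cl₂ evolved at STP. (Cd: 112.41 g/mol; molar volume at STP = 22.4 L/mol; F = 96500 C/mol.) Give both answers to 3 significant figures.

Q = 0.485 × 39960 = 19380 C; n(e⁻) = 19380 / 96500 = 0.2008 mol
Cathode: Cd²⁺ + 2e⁻ → Cd → n(Cd) = 0.2008/2 = 0.1004 mol → 11.3 g
Anode: 2Cl⁻ → Cl₂ + 2e⁻ → n(Cl₂) = 0.2008/2 = 0.1004 mol → 2.25 L

11.3 g Cd; 2.25 L Cl₂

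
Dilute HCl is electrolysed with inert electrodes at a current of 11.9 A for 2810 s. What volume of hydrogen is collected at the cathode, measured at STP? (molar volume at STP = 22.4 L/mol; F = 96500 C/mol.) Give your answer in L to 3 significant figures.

3.88 L

Q = It = 11.9 × 2810 = 33440 C
n(e⁻) = 33440 / 96500 = 0.3465 mol
2H⁺ + 2e⁻ → H₂, so n(H₂) = 0.3465 / 2 = 0.1733 mol
V = 0.1733 × 22.4 = 3.882 L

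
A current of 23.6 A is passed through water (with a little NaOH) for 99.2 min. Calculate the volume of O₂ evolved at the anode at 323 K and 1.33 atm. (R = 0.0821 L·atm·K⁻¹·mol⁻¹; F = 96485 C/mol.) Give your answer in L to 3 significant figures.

Q = It = 23.6 × 5952 = 1.405×10^5 C
Moles of electrons = 1.405×10^5 / 96485 = 1.456 mol
2H₂O → O₂ + 4H⁺ + 4e⁻, so n(O₂) = 1.456 / 4 = 0.3640 mol
V = nRT/P = 0.3640 × 0.0821 × 323 / 1.33 = 7.258 L

7.26 L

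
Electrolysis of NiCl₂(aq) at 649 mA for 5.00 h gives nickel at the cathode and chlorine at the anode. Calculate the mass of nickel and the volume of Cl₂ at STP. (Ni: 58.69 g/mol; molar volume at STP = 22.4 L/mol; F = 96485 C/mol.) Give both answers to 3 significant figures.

Q = 0.649 × 18000 = 11680 C; n(e⁻) = 11680 / 96485 = 0.1211 mol
Cathode: Ni²⁺ + 2e⁻ → Ni → n(Ni) = 0.1211/2 = 0.06055 mol → 3.55 g
Anode: 2Cl⁻ → Cl₂ + 2e⁻ → n(Cl₂) = 0.1211/2 = 0.06055 mol → 1.36 L

3.55 g Ni; 1.36 L Cl₂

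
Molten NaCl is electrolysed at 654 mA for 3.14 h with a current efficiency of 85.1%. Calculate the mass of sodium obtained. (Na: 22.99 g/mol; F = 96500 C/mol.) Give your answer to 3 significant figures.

Q = 0.654 × 11304 = 7393 C
n(e⁻) = 7393 / 96500 = 0.07661 mol
Na⁺ + e⁻ → Na, so theoretical m(Na) = 0.07661 × 22.99 = 1.761 g
Actual mass = 85.1% × 1.761 = 1.50 g

1.50 g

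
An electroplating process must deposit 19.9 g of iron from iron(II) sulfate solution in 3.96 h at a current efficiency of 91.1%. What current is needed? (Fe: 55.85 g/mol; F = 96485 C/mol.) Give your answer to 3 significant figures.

n(Fe) = 19.9 / 55.85 = 0.3563 mol
Fe²⁺ + 2e⁻ → Fe, so n(e⁻) = 2 × 0.3563 = 0.7126 mol
Q = 0.7126 × 96485 / 0.911 = 75470 C
I = Q / t = 75470 / 14256 s = 5.29 A

5.29 A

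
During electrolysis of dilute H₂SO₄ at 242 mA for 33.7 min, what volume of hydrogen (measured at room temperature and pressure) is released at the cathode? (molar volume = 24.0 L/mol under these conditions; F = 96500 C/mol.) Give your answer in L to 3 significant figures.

Q = 0.242 A × 2022 s = 489.3 C
n(e⁻) = Q/F = 489.3/96500 = 0.005070 mol
2H⁺ + 2e⁻ → H₂, so n(H₂) = 0.005070 / 2 = 0.002535 mol
V = 0.002535 × 24.0 = 0.06084 L

0.0608 L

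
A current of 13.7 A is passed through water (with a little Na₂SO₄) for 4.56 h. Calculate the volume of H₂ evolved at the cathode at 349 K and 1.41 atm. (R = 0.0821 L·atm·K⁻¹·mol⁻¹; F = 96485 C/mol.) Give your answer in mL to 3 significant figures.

Q = It = 13.7 × 16416 = 2.249×10^5 C
n(e⁻) = 2.249×10^5 / 96485 = 2.331 mol
2H⁺ + 2e⁻ → H₂, so n(H₂) = 2.331 / 2 = 1.166 mol
V = nRT/P = 1.166 × 0.0821 × 349 / 1.41 = 23.69 L
= 23700 mL

23700 mL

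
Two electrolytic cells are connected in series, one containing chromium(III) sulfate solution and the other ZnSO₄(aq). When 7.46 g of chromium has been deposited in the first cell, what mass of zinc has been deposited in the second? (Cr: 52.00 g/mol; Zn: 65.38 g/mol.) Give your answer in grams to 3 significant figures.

n(Cr) = 7.46 / 52.00 = 0.1435 mol
Cr³⁺ + 3e⁻ → Cr, so n(e⁻) = 3 × 0.1435 = 0.4305 mol
Same current for the same time ⇒ same n(e⁻) = 0.4305 mol in both cells.
Zn²⁺ + 2e⁻ → Zn, so n(Zn) = 0.4305 / 2 = 0.2153 mol
m(Zn) = 0.2153 × 65.38 = 14.1 g

14.1 g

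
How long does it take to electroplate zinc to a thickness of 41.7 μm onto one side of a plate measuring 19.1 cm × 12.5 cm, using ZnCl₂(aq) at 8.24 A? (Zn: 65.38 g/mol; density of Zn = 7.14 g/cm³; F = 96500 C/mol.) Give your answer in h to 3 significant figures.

Plated area = 19.1 × 12.5 = 238.8 cm²
Volume = 238.8 × 41.7×10⁻⁴ cm = 0.9958 cm³
m(Zn) = 0.9958 × 7.14 = 7.110 g
n(Zn) = 7.110 / 65.38 = 0.1087 mol; n(e⁻) = 2 × 0.1087 = 0.2174 mol
Q = 0.2174 × 96500 = 20980 C
t = 20980 / 8.24 = 2546 s = 0.707 h

0.707 h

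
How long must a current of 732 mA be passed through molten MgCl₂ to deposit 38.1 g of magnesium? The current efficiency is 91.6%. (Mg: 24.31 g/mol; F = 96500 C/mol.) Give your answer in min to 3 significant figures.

7520 min

n(Mg) = 38.1 / 24.31 = 1.567 mol
Mg²⁺ + 2e⁻ → Mg, so n(e⁻) = 2 × 1.567 = 3.134 mol
Q = 3.134 × 96500 / 0.916 = 3.302×10^5 C
t = Q / I = 3.302×10^5 / 0.732 = 4.511×10^5 s = 7520 min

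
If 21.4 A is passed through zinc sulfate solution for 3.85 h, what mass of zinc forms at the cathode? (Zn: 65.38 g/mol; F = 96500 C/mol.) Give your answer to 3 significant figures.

100 g

Q = It = 21.4 × 13860 = 2.966×10^5 C
n(e⁻) = 2.966×10^5 / 96500 = 3.074 mol
Zn²⁺ + 2e⁻ → Zn, so n(Zn) = 3.074 / 2 = 1.537 mol
m = 1.537 × 65.38 = 100 g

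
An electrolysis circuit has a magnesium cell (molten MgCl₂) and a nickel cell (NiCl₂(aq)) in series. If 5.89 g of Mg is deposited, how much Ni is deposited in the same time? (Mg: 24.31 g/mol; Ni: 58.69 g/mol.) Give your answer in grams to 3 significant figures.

14.2 g

n(Mg) = 5.89 / 24.31 = 0.2423 mol
Mg²⁺ + 2e⁻ → Mg, so n(e⁻) = 2 × 0.2423 = 0.4846 mol
Since the cells are in series, n(e⁻) in the Ni cell is also 0.4846 mol.
Ni²⁺ + 2e⁻ → Ni, so n(Ni) = 0.4846 / 2 = 0.2423 mol
m(Ni) = 0.2423 × 58.69 = 14.2 g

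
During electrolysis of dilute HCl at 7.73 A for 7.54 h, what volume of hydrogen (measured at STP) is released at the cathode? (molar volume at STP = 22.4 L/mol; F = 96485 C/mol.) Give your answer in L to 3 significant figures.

Q = 7.73 A × 27144 s = 2.098×10^5 C
n(e⁻) = 2.098×10^5 / 96485 = 2.174 mol
2H⁺ + 2e⁻ → H₂, so n(H₂) = 2.174 / 2 = 1.087 mol
V = 1.087 × 22.4 = 24.35 L

24.4 L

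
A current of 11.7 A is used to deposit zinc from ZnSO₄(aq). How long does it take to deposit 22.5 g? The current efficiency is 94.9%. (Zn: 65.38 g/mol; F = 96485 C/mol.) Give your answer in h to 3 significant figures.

1.66 h

n(Zn) = 22.5 / 65.38 = 0.3441 mol
Zn²⁺ + 2e⁻ → Zn, so n(e⁻) = 2 × 0.3441 = 0.6882 mol
Q = 0.6882 × 96485 / 0.949 = 69970 C
t = Q / I = 69970 / 11.7 = 5980 s = 1.66 h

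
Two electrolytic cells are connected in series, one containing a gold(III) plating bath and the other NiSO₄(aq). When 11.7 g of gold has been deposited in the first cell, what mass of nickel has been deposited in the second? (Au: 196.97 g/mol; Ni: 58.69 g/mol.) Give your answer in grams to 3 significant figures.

5.23 g

n(Au) = 11.7 / 196.97 = 0.05940 mol
Au³⁺ + 3e⁻ → Au, so n(e⁻) = 3 × 0.05940 = 0.1782 mol
In series, the same 0.1782 mol of electrons flows through the second cell.
Ni²⁺ + 2e⁻ → Ni, so n(Ni) = 0.1782 / 2 = 0.08910 mol
m(Ni) = 0.08910 × 58.69 = 5.23 g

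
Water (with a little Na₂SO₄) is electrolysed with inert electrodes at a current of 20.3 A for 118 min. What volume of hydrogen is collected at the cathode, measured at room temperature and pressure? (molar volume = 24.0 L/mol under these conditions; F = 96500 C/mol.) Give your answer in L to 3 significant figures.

17.9 L

Q = 20.3 A × 7080 s = 1.437×10^5 C
Moles of electrons = 1.437×10^5 / 96500 = 1.489 mol
2H⁺ + 2e⁻ → H₂, so n(H₂) = 1.489 / 2 = 0.7445 mol
V = 0.7445 × 24.0 = 17.87 L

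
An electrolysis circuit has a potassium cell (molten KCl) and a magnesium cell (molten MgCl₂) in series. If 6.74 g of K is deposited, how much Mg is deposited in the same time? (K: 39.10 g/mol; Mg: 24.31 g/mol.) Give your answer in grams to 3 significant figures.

2.10 g

n(K) = 6.74 / 39.10 = 0.1724 mol
K⁺ + e⁻ → K, so n(e⁻) = 0.1724 mol
Same current for the same time ⇒ same n(e⁻) = 0.1724 mol in both cells.
Mg²⁺ + 2e⁻ → Mg, so n(Mg) = 0.1724 / 2 = 0.08620 mol
m(Mg) = 0.08620 × 24.31 = 2.10 g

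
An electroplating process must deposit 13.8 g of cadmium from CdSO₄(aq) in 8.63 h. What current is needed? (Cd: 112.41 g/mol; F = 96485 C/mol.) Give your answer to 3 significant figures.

n(Cd) = 13.8 / 112.41 = 0.1228 mol
Cd²⁺ + 2e⁻ → Cd, so n(e⁻) = 2 × 0.1228 = 0.2456 mol
Q = 0.2456 × 96485 = 23700 C
I = Q / t = 23700 / 31068 s = 0.763 A

0.763 A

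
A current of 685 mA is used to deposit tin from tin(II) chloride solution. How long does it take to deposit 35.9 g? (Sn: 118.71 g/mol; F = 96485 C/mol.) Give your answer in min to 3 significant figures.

1420 min

n(Sn) = 35.9 / 118.71 = 0.3024 mol
Sn²⁺ + 2e⁻ → Sn, so n(e⁻) = 2 × 0.3024 = 0.6048 mol
Q = 0.6048 × 96485 = 58350 C
t = Q / I = 58350 / 0.685 = 85180 s = 1420 min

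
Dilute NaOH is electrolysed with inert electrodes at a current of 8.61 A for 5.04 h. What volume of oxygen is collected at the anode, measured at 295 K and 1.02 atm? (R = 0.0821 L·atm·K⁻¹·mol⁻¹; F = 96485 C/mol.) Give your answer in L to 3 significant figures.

Charge passed = 8.61 × 18144 = 1.562×10^5 C
n(e⁻) = 1.562×10^5 / 96485 = 1.619 mol
2H₂O → O₂ + 4H⁺ + 4e⁻, so n(O₂) = 1.619 / 4 = 0.4048 mol
V = nRT/P = 0.4048 × 0.0821 × 295 / 1.02 = 9.612 L

9.61 L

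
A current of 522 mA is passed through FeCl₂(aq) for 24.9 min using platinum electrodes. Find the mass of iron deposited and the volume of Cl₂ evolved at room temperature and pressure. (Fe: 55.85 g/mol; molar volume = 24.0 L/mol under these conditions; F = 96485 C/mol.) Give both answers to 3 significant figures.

0.226 g Fe; 0.0970 L Cl₂

Q = 0.522 × 1494 = 779.9 C; n(e⁻) = 779.9 / 96485 = 0.008083 mol
Cathode: Fe²⁺ + 2e⁻ → Fe → n(Fe) = 0.008083/2 = 0.004042 mol → 0.226 g
Anode: 2Cl⁻ → Cl₂ + 2e⁻ → n(Cl₂) = 0.008083/2 = 0.004042 mol → 0.0970 L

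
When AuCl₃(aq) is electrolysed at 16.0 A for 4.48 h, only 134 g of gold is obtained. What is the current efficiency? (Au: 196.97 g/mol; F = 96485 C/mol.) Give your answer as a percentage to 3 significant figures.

Q = 16.0 × 16128 = 2.580×10^5 C
n(e⁻) = 2.580×10^5 / 96485 = 2.674 mol
Au³⁺ + 3e⁻ → Au, so theoretical n(Au) = 0.8913 mol → 175.6 g
Efficiency = 134 / 175.6 = 0.7631 = 76.3%

76.3%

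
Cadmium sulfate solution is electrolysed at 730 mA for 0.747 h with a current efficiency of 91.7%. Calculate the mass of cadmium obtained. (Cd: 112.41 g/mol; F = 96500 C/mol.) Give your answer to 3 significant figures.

1.05 g

Q = 0.730 × 2689.2 = 1963 C
n(e⁻) = 1963 / 96500 = 0.02034 mol
Cd²⁺ + 2e⁻ → Cd, so theoretical m(Cd) = 0.01017 × 112.41 = 1.143 g
Actual mass = 91.7% × 1.143 = 1.05 g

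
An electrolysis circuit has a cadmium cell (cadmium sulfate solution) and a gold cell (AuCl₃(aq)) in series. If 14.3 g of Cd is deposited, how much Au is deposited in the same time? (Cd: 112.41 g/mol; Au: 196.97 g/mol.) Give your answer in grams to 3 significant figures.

n(Cd) = 14.3 / 112.41 = 0.1272 mol
Cd²⁺ + 2e⁻ → Cd, so n(e⁻) = 2 × 0.1272 = 0.2544 mol
Since the cells are in series, n(e⁻) in the Au cell is also 0.2544 mol.
Au³⁺ + 3e⁻ → Au, so n(Au) = 0.2544 / 3 = 0.08480 mol
m(Au) = 0.08480 × 196.97 = 16.7 g

16.7 g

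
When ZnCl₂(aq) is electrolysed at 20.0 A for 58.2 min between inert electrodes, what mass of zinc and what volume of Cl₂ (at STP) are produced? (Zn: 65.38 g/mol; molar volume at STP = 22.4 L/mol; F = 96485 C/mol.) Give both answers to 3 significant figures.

Q = 20.0 × 3492 = 69840 C; n(e⁻) = 69840 / 96485 = 0.7238 mol
Cathode: Zn²⁺ + 2e⁻ → Zn → n(Zn) = 0.7238/2 = 0.3619 mol → 23.7 g
Anode: 2Cl⁻ → Cl₂ + 2e⁻ → n(Cl₂) = 0.7238/2 = 0.3619 mol → 8.11 L

23.7 g Zn; 8.11 L Cl₂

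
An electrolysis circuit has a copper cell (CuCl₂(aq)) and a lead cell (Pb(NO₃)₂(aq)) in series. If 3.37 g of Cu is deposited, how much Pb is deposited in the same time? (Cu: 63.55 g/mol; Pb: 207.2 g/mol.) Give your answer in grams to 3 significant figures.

n(Cu) = 3.37 / 63.55 = 0.05303 mol
Cu²⁺ + 2e⁻ → Cu, so n(e⁻) = 2 × 0.05303 = 0.1061 mol
In series, the same 0.1061 mol of electrons flows through the second cell.
Pb²⁺ + 2e⁻ → Pb, so n(Pb) = 0.1061 / 2 = 0.05305 mol
m(Pb) = 0.05305 × 207.2 = 11.0 g

11.0 g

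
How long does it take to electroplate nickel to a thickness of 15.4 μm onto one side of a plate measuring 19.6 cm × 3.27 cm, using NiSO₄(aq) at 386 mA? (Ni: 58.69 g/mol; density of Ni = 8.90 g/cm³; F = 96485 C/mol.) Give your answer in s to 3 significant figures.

Plated area = 19.6 × 3.27 = 64.09 cm²
Volume = 64.09 × 15.4×10⁻⁴ cm = 0.09870 cm³
m(Ni) = 0.09870 × 8.90 = 0.8784 g
n(Ni) = 0.8784 / 58.69 = 0.01497 mol; n(e⁻) = 2 × 0.01497 = 0.02994 mol
Q = 0.02994 × 96485 = 2889 C
t = 2889 / 0.386 = 7484 s

7480 s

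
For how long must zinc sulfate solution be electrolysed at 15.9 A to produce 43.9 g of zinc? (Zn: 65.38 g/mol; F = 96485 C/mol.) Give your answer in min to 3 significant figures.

n(Zn) = 43.9 / 65.38 = 0.6715 mol
Zn²⁺ + 2e⁻ → Zn, so n(e⁻) = 2 × 0.6715 = 1.343 mol
Q = 1.343 × 96485 = 1.296×10^5 C
t = Q / I = 1.296×10^5 / 15.9 = 8151 s = 136 min

136 min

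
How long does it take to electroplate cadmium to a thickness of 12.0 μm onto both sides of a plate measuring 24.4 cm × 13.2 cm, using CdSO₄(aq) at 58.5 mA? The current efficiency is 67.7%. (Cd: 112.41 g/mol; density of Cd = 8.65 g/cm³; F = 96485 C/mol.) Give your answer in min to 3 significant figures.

4830 min

Plated area = 2 × 24.4 × 13.2 = 644.2 cm²
Volume = 644.2 × 12.0×10⁻⁴ cm = 0.7730 cm³
m(Cd) = 0.7730 × 8.65 = 6.686 g
n(Cd) = 6.686 / 112.41 = 0.05948 mol; n(e⁻) = 2 × 0.05948 = 0.1190 mol
Q = 0.1190 × 96485 / 0.677 = 16960 C
t = 16960 / 0.0585 = 2.899×10^5 s = 4830 min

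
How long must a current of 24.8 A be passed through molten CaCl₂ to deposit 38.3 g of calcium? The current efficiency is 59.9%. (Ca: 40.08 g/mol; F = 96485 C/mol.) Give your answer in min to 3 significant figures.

207 min

n(Ca) = 38.3 / 40.08 = 0.9556 mol
Ca²⁺ + 2e⁻ → Ca, so n(e⁻) = 2 × 0.9556 = 1.911 mol
Q = 1.911 × 96485 / 0.599 = 3.078×10^5 C
t = Q / I = 3.078×10^5 / 24.8 = 12410 s = 207 min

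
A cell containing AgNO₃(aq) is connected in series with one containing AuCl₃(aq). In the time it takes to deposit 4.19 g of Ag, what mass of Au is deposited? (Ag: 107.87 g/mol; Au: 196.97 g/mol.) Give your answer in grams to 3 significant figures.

n(Ag) = 4.19 / 107.87 = 0.03884 mol
Ag⁺ + e⁻ → Ag, so n(e⁻) = 0.03884 mol
Same current for the same time ⇒ same n(e⁻) = 0.03884 mol in both cells.
Au³⁺ + 3e⁻ → Au, so n(Au) = 0.03884 / 3 = 0.01295 mol
m(Au) = 0.01295 × 196.97 = 2.55 g

2.55 g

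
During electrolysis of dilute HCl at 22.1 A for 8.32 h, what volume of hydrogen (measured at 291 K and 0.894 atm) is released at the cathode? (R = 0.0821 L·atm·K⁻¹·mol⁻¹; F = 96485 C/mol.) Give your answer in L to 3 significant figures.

91.7 L

Charge passed = 22.1 × 29952 = 6.619×10^5 C
n(e⁻) = 6.619×10^5 / 96485 = 6.860 mol
2H⁺ + 2e⁻ → H₂, so n(H₂) = 6.860 / 2 = 3.430 mol
V = nRT/P = 3.430 × 0.0821 × 291 / 0.894 = 91.66 L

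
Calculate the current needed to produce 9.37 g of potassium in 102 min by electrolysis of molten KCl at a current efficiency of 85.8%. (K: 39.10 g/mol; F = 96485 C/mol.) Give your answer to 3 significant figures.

n(K) = 9.37 / 39.10 = 0.2396 mol
K⁺ + e⁻ → K, so n(e⁻) = 0.2396 mol
Q = 0.2396 × 96485 / 0.858 = 26940 C
I = Q / t = 26940 / 6120 s = 4.40 A

4.40 A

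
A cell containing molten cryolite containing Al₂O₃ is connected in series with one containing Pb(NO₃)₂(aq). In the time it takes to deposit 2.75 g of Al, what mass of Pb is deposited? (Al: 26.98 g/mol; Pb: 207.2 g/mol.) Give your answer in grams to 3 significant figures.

n(Al) = 2.75 / 26.98 = 0.1019 mol
Al³⁺ + 3e⁻ → Al, so n(e⁻) = 3 × 0.1019 = 0.3057 mol
The cells are in series, so the same charge (and hence the same n(e⁻) = 0.3057 mol) passes through both.
Pb²⁺ + 2e⁻ → Pb, so n(Pb) = 0.3057 / 2 = 0.1529 mol
m(Pb) = 0.1529 × 207.2 = 31.7 g

31.7 g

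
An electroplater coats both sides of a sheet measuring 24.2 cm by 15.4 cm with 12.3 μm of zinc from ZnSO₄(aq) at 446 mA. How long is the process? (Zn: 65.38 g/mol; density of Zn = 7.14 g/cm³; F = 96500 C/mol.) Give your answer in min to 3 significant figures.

722 min

Plated area = 2 × 24.2 × 15.4 = 745.4 cm²
Volume = 745.4 × 12.3×10⁻⁴ cm = 0.9168 cm³
m(Zn) = 0.9168 × 7.14 = 6.546 g
n(Zn) = 6.546 / 65.38 = 0.1001 mol; n(e⁻) = 2 × 0.1001 = 0.2002 mol
Q = 0.2002 × 96500 = 19320 C
t = 19320 / 0.446 = 43320 s = 722 min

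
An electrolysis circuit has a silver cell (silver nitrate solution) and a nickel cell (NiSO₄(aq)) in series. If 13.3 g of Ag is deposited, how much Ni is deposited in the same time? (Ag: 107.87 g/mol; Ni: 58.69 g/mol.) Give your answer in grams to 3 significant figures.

n(Ag) = 13.3 / 107.87 = 0.1233 mol
Ag⁺ + e⁻ → Ag, so n(e⁻) = 0.1233 mol
Same current for the same time ⇒ same n(e⁻) = 0.1233 mol in both cells.
Ni²⁺ + 2e⁻ → Ni, so n(Ni) = 0.1233 / 2 = 0.06165 mol
m(Ni) = 0.06165 × 58.69 = 3.62 g

3.62 g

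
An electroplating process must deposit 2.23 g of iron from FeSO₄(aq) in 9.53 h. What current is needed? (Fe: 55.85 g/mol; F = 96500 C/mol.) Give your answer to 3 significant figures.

0.225 A

n(Fe) = 2.23 / 55.85 = 0.03993 mol
Fe²⁺ + 2e⁻ → Fe, so n(e⁻) = 2 × 0.03993 = 0.07986 mol
Q = 0.07986 × 96500 = 7706 C
I = Q / t = 7706 / 34308 s = 0.225 A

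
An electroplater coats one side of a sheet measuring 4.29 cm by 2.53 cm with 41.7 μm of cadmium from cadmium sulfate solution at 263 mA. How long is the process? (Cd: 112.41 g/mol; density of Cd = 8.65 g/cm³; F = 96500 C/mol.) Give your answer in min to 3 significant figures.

Plated area = 4.29 × 2.53 = 10.85 cm²
Volume = 10.85 × 41.7×10⁻⁴ cm = 0.04524 cm³
m(Cd) = 0.04524 × 8.65 = 0.3913 g
n(Cd) = 0.3913 / 112.41 = 0.003481 mol; n(e⁻) = 2 × 0.003481 = 0.006962 mol
Q = 0.006962 × 96500 = 671.8 C
t = 671.8 / 0.263 = 2554 s = 42.6 min

42.6 min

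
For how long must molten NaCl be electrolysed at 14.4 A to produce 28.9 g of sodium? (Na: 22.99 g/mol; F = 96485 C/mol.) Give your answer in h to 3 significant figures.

2.34 h

n(Na) = 28.9 / 22.99 = 1.257 mol
Na⁺ + e⁻ → Na, so n(e⁻) = 1.257 mol
Q = 1.257 × 96485 = 1.213×10^5 C
t = Q / I = 1.213×10^5 / 14.4 = 8424 s = 2.34 h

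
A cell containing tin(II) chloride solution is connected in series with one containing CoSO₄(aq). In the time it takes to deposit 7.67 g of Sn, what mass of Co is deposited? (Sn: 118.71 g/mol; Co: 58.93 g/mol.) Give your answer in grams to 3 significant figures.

n(Sn) = 7.67 / 118.71 = 0.06461 mol
Sn²⁺ + 2e⁻ → Sn, so n(e⁻) = 2 × 0.06461 = 0.1292 mol
In series, the same 0.1292 mol of electrons flows through the second cell.
Co²⁺ + 2e⁻ → Co, so n(Co) = 0.1292 / 2 = 0.06460 mol
m(Co) = 0.06460 × 58.93 = 3.81 g

3.81 g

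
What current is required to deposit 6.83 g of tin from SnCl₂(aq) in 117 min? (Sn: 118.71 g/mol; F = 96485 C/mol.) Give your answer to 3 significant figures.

1.58 A

n(Sn) = 6.83 / 118.71 = 0.05754 mol
Sn²⁺ + 2e⁻ → Sn, so n(e⁻) = 2 × 0.05754 = 0.1151 mol
Q = 0.1151 × 96485 = 11110 C
I = Q / t = 11110 / 7020 s = 1.58 A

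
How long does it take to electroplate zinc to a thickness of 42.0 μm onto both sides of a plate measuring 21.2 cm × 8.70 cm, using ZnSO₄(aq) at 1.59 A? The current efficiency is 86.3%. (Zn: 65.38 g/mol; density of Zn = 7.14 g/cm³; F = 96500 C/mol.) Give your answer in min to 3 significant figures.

Plated area = 2 × 21.2 × 8.70 = 368.9 cm²
Volume = 368.9 × 42.0×10⁻⁴ cm = 1.549 cm³
m(Zn) = 1.549 × 7.14 = 11.06 g
n(Zn) = 11.06 / 65.38 = 0.1692 mol; n(e⁻) = 2 × 0.1692 = 0.3384 mol
Q = 0.3384 × 96500 / 0.863 = 37840 C
t = 37840 / 1.59 = 23800 s = 397 min

397 min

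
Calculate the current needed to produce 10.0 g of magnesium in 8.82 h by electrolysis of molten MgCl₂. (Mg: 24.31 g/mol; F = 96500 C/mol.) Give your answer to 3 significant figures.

2.50 A

n(Mg) = 10.0 / 24.31 = 0.4114 mol
Mg²⁺ + 2e⁻ → Mg, so n(e⁻) = 2 × 0.4114 = 0.8228 mol
Q = 0.8228 × 96500 = 79400 C
I = Q / t = 79400 / 31752 s = 2.50 A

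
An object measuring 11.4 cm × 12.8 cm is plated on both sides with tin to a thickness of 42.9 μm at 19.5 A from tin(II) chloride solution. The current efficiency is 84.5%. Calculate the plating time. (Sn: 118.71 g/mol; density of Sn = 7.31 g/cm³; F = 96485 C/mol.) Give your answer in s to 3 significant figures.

903 s

Plated area = 2 × 11.4 × 12.8 = 291.8 cm²
Volume = 291.8 × 42.9×10⁻⁴ cm = 1.252 cm³
m(Sn) = 1.252 × 7.31 = 9.152 g
n(Sn) = 9.152 / 118.71 = 0.07710 mol; n(e⁻) = 2 × 0.07710 = 0.1542 mol
Q = 0.1542 × 96485 / 0.845 = 17610 C
t = 17610 / 19.5 = 903.1 s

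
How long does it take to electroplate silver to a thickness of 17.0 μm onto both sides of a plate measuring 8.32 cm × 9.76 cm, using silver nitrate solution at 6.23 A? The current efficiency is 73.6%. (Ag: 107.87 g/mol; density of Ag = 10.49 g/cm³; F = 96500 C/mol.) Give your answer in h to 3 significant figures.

0.157 h

Plated area = 2 × 8.32 × 9.76 = 162.4 cm²
Volume = 162.4 × 17.0×10⁻⁴ cm = 0.2761 cm³
m(Ag) = 0.2761 × 10.49 = 2.896 g
n(Ag) = 2.896 / 107.87 = 0.02685 mol; n(e⁻) = 0.02685 mol
Q = 0.02685 × 96500 / 0.736 = 3520 C
t = 3520 / 6.23 = 565.0 s = 0.157 h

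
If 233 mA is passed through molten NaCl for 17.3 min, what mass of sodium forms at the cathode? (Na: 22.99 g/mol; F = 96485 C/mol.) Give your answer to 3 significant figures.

0.0576 g

Q = It = 0.233 × 1038 = 241.9 C
n(e⁻) = Q/F = 241.9/96485 = 0.002507 mol
Na⁺ + e⁻ → Na, so n(Na) = 0.002507 mol
m = 0.002507 × 22.99 = 0.0576 g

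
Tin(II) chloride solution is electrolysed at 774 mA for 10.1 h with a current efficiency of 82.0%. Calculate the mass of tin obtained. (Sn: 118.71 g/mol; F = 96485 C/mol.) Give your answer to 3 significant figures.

Q = 0.774 × 36360 = 28140 C
n(e⁻) = 28140 / 96485 = 0.2917 mol
Sn²⁺ + 2e⁻ → Sn, so theoretical m(Sn) = 0.1459 × 118.71 = 17.32 g
Actual mass = 82.0% × 17.32 = 14.2 g

14.2 g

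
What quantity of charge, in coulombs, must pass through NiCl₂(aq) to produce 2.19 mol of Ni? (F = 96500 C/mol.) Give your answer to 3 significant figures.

Ni²⁺ + 2e⁻ → Ni, so n(e⁻) = 2 × 2.19 = 4.380 mol
Q = 4.380 × 96500 = 4.227×10^5 C

4.23×10^5 C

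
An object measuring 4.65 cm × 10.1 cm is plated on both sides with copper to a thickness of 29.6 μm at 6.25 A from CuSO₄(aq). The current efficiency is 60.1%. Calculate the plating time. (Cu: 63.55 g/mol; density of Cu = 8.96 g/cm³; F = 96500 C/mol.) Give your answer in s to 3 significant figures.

2010 s

Plated area = 2 × 4.65 × 10.1 = 93.93 cm²
Volume = 93.93 × 29.6×10⁻⁴ cm = 0.2780 cm³
m(Cu) = 0.2780 × 8.96 = 2.491 g
n(Cu) = 2.491 / 63.55 = 0.03920 mol; n(e⁻) = 2 × 0.03920 = 0.07840 mol
Q = 0.07840 × 96500 / 0.601 = 12590 C
t = 12590 / 6.25 = 2014 s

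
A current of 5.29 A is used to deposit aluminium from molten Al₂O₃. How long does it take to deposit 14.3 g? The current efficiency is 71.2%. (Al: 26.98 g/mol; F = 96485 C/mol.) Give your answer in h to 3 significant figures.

n(Al) = 14.3 / 26.98 = 0.5300 mol
Al³⁺ + 3e⁻ → Al, so n(e⁻) = 3 × 0.5300 = 1.590 mol
Q = 1.590 × 96485 / 0.712 = 2.155×10^5 C
t = Q / I = 2.155×10^5 / 5.29 = 40740 s = 11.3 h

11.3 h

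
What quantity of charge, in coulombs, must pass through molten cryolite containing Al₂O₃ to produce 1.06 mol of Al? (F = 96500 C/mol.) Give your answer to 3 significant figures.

3.07×10^5 C

Al³⁺ + 3e⁻ → Al, so n(e⁻) = 3 × 1.06 = 3.180 mol
Q = 3.180 × 96500 = 3.069×10^5 C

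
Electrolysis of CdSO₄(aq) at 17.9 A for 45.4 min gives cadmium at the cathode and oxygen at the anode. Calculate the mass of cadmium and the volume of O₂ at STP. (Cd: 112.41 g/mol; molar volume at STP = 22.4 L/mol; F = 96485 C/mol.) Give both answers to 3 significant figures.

Q = 17.9 × 2724 = 48760 C; n(e⁻) = 48760 / 96485 = 0.5054 mol
Cathode: Cd²⁺ + 2e⁻ → Cd → n(Cd) = 0.5054/2 = 0.2527 mol → 28.4 g
Anode: 2H₂O → O₂ + 4H⁺ + 4e⁻ → n(O₂) = 0.5054/4 = 0.1264 mol → 2.83 L

28.4 g Cd; 2.83 L O₂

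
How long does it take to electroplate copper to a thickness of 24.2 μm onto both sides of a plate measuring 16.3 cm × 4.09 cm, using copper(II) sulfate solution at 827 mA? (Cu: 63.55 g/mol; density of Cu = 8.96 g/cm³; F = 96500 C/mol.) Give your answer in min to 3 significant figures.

177 min

Plated area = 2 × 16.3 × 4.09 = 133.3 cm²
Volume = 133.3 × 24.2×10⁻⁴ cm = 0.3226 cm³
m(Cu) = 0.3226 × 8.96 = 2.890 g
n(Cu) = 2.890 / 63.55 = 0.04548 mol; n(e⁻) = 2 × 0.04548 = 0.09096 mol
Q = 0.09096 × 96500 = 8778 C
t = 8778 / 0.827 = 10610 s = 177 min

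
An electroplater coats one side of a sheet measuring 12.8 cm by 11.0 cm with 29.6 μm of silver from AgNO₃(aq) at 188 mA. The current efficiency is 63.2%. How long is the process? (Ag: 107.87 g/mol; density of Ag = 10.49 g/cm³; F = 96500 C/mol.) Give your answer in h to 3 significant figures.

Plated area = 12.8 × 11.0 = 140.8 cm²
Volume = 140.8 × 29.6×10⁻⁴ cm = 0.4168 cm³
m(Ag) = 0.4168 × 10.49 = 4.372 g
n(Ag) = 4.372 / 107.87 = 0.04053 mol; n(e⁻) = 0.04053 mol
Q = 0.04053 × 96500 / 0.632 = 6189 C
t = 6189 / 0.188 = 32920 s = 9.14 h

9.14 h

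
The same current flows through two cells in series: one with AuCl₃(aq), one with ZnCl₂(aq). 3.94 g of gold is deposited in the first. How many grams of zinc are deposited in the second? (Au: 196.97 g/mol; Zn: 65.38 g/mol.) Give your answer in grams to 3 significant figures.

1.96 g

n(Au) = 3.94 / 196.97 = 0.02000 mol
Au³⁺ + 3e⁻ → Au, so n(e⁻) = 3 × 0.02000 = 0.06000 mol
In series, the same 0.06000 mol of electrons flows through the second cell.
Zn²⁺ + 2e⁻ → Zn, so n(Zn) = 0.06000 / 2 = 0.03000 mol
m(Zn) = 0.03000 × 65.38 = 1.96 g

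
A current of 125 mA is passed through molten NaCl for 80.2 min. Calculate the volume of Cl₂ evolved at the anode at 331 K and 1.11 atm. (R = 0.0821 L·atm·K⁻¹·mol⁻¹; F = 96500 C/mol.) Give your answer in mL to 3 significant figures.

76.3 mL

Q = It = 0.125 × 4812 = 601.5 C
n(e⁻) = 601.5 / 96500 = 0.006233 mol
2Cl⁻ → Cl₂ + 2e⁻, so n(Cl₂) = 0.006233 / 2 = 0.003117 mol
V = nRT/P = 0.003117 × 0.0821 × 331 / 1.11 = 0.07631 L
= 76.3 mL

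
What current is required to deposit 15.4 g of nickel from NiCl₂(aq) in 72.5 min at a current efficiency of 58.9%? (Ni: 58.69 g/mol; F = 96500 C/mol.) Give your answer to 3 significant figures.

n(Ni) = 15.4 / 58.69 = 0.2624 mol
Ni²⁺ + 2e⁻ → Ni, so n(e⁻) = 2 × 0.2624 = 0.5248 mol
Q = 0.5248 × 96500 / 0.589 = 85980 C
I = Q / t = 85980 / 4350 s = 19.8 A

19.8 A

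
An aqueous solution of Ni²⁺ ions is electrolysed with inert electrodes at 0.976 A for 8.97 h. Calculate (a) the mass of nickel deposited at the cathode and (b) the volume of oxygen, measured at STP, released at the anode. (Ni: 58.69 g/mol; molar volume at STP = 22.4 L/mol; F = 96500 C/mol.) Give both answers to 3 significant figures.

9.58 g Ni; 1.83 L O₂

Q = 0.976 × 32292 = 31520 C; n(e⁻) = 31520 / 96500 = 0.3266 mol
Cathode: Ni²⁺ + 2e⁻ → Ni → n(Ni) = 0.3266/2 = 0.1633 mol → 9.58 g
Anode: 2H₂O → O₂ + 4H⁺ + 4e⁻ → n(O₂) = 0.3266/4 = 0.08165 mol → 1.83 L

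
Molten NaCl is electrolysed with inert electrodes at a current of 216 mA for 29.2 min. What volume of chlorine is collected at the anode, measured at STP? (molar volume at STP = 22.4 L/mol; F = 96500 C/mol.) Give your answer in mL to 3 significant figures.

Charge passed = 0.216 × 1752 = 378.4 C
Moles of electrons = 378.4 / 96500 = 0.003921 mol
2Cl⁻ → Cl₂ + 2e⁻, so n(Cl₂) = 0.003921 / 2 = 0.001961 mol
V = 0.001961 × 22.4 = 0.04393 L
= 43.9 mL

43.9 mL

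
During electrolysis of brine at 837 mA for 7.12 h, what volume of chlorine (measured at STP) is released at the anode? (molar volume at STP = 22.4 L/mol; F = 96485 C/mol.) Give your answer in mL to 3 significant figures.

2490 mL

Q = 0.837 A × 25632 s = 21450 C
n(e⁻) = Q/F = 21450/96485 = 0.2223 mol
2Cl⁻ → Cl₂ + 2e⁻, so n(Cl₂) = 0.2223 / 2 = 0.1112 mol
V = 0.1112 × 22.4 = 2.491 L
= 2490 mL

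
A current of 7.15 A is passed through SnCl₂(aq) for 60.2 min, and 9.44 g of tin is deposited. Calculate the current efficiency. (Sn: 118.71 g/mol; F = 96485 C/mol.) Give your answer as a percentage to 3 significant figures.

Q = 7.15 × 3612 = 25830 C
n(e⁻) = 25830 / 96485 = 0.2677 mol
Sn²⁺ + 2e⁻ → Sn, so theoretical n(Sn) = 0.1339 mol → 15.90 g
Efficiency = 9.44 / 15.90 = 0.5937 = 59.4%

59.4%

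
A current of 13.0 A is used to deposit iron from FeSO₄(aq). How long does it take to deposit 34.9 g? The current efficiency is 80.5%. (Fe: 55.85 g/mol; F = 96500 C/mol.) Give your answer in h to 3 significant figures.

3.20 h

n(Fe) = 34.9 / 55.85 = 0.6249 mol
Fe²⁺ + 2e⁻ → Fe, so n(e⁻) = 2 × 0.6249 = 1.250 mol
Q = 1.250 × 96500 / 0.805 = 1.498×10^5 C
t = Q / I = 1.498×10^5 / 13.0 = 11520 s = 3.20 h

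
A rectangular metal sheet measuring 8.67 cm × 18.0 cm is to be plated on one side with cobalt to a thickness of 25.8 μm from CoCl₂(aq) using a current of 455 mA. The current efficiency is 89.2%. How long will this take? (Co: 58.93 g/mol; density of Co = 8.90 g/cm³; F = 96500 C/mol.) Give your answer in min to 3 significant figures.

482 min

Plated area = 8.67 × 18.0 = 156.1 cm²
Volume = 156.1 × 25.8×10⁻⁴ cm = 0.4027 cm³
m(Co) = 0.4027 × 8.90 = 3.584 g
n(Co) = 3.584 / 58.93 = 0.06082 mol; n(e⁻) = 2 × 0.06082 = 0.1216 mol
Q = 0.1216 × 96500 / 0.892 = 13160 C
t = 13160 / 0.455 = 28920 s = 482 min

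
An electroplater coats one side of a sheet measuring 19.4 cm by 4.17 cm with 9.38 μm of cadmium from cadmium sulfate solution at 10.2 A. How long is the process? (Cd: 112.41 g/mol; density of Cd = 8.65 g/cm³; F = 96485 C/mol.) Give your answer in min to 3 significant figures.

1.84 min

Plated area = 19.4 × 4.17 = 80.90 cm²
Volume = 80.90 × 9.38×10⁻⁴ cm = 0.07588 cm³
m(Cd) = 0.07588 × 8.65 = 0.6564 g
n(Cd) = 0.6564 / 112.41 = 0.005839 mol; n(e⁻) = 2 × 0.005839 = 0.01168 mol
Q = 0.01168 × 96485 = 1127 C
t = 1127 / 10.2 = 110.5 s = 1.84 min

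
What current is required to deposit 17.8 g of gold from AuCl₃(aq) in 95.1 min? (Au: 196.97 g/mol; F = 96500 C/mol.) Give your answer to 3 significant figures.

4.58 A

n(Au) = 17.8 / 196.97 = 0.09037 mol
Au³⁺ + 3e⁻ → Au, so n(e⁻) = 3 × 0.09037 = 0.2711 mol
Q = 0.2711 × 96500 = 26160 C
I = Q / t = 26160 / 5706 s = 4.58 A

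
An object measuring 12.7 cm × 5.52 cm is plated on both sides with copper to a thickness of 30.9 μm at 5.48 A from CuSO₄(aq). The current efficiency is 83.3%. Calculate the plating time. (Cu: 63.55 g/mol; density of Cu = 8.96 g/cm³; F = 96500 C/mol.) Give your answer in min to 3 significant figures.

43.0 min

Plated area = 2 × 12.7 × 5.52 = 140.2 cm²
Volume = 140.2 × 30.9×10⁻⁴ cm = 0.4332 cm³
m(Cu) = 0.4332 × 8.96 = 3.881 g
n(Cu) = 3.881 / 63.55 = 0.06107 mol; n(e⁻) = 2 × 0.06107 = 0.1221 mol
Q = 0.1221 × 96500 / 0.833 = 14140 C
t = 14140 / 5.48 = 2580 s = 43.0 min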